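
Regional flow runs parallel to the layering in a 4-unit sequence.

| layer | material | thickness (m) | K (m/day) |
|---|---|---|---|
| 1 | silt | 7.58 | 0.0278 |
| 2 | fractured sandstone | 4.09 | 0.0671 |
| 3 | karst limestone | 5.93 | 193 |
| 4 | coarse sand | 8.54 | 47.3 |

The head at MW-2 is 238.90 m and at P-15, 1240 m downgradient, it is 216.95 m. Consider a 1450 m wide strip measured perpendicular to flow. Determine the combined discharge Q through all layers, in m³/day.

39800

Flow is parallel to layering, so each bed carries its own Darcy discharge and the transmissivities add.
Σ(K_i·b_i) = 0.0278×7.58 + 0.0671×4.09 + 193×5.93 + 47.3×8.54 = 1549 m²/day.
Hydraulic gradient i = (238.90 − 216.95) / 1240 = 21.95 / 1240 = 0.01770.
Q = Σ(K_i·b_i) · W · i = 1549 × 1450 × 0.01770 = 39757 m³/day.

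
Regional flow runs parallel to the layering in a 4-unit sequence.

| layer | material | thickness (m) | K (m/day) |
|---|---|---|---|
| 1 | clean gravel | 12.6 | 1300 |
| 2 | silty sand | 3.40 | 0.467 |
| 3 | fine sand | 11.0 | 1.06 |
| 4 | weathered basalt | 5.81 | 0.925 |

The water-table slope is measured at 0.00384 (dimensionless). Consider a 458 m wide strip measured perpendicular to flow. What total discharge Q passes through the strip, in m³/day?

28800

Flow is parallel to layering, so each bed carries its own Darcy discharge and the transmissivities add.
Σ(K_i·b_i) = 1300×12.6 + 0.467×3.40 + 1.06×11.0 + 0.925×5.81 = 16399 m²/day.
Hydraulic gradient i = 0.00384.
Q = Σ(K_i·b_i) · W · i = 16399 × 458 × 0.003840 = 28841 m³/day.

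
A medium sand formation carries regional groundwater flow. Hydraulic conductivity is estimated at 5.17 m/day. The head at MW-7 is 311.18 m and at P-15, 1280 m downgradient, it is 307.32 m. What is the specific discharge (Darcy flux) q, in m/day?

0.0156

Hydraulic gradient i = (311.18 − 307.32) / 1280 = 3.86 / 1280 = 0.003016.
Specific discharge q = K · i = 5.170 × 0.003016 = 0.01559 m/day.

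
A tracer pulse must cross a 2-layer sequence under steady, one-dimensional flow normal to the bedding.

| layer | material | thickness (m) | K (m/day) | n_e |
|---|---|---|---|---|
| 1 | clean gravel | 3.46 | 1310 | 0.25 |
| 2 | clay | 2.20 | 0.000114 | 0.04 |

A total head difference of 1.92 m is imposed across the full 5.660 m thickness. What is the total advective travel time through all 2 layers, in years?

With flow normal to the layers, continuity requires the same specific discharge q through every layer.
Σ(b_i/K_i) = 3.46/1310 + 2.20/0.000114 = 19298 d.
q = Δh / Σ(b_i/K_i) = 1.92 / 19298 = 9.949e-05 m/day.
In each layer the seepage velocity is v_i = q/n_i, so the layer transit time is t_i = b_i·n_i / q:
  layer 1 (clean gravel): t_1 = 3.46 × 0.25 / 9.949e-05 = 8694 d
  layer 2 (clay): t_2 = 2.20 × 0.04 / 9.949e-05 = 884.5 d
Total t = Σ t_i = 9579 days = 26.23 years.

26.2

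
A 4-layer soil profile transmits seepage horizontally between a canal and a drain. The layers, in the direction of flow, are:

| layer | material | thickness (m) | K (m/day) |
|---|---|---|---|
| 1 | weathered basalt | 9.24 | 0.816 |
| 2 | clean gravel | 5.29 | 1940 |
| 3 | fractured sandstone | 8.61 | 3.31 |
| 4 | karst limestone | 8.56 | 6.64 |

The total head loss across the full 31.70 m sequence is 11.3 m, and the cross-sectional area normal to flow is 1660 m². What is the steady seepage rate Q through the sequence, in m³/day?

Flow is perpendicular to layering, so the layers act in series and the equivalent K is the thickness-weighted harmonic mean.
Total thickness L = 9.24 + 5.29 + 8.61 + 8.56 = 31.70 m.
Σ(b_i/K_i) = 9.24/0.816 + 5.29/1940 + 8.61/3.31 + 8.56/6.64 = 15.22 d.
K_eq = L / Σ(b_i/K_i) = 31.70 / 15.22 = 2.083 m/day.
Q = K_eq · A · (Δh/L) = 2.083 × 1660 × (11.3/31.70) = 1233 m³/day.

1230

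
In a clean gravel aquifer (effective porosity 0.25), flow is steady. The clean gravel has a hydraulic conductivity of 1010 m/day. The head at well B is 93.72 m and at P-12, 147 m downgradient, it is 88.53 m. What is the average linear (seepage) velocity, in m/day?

143

Hydraulic gradient i = (93.72 − 88.53) / 147 = 5.19 / 147 = 0.03531.
Darcy flux q = K · i = 1010 × 0.03531 = 35.66 m/day.
Seepage velocity v = q / n_e = 35.66 / 0.25 = 142.6 m/day.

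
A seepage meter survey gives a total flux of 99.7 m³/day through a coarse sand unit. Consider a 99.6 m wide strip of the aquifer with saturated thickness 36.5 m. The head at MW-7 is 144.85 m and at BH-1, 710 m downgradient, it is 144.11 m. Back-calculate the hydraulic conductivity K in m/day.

Cross-sectional area A = 99.6 × 36.5 = 3635 m².
Hydraulic gradient i = (144.85 − 144.11) / 710 = 0.74 / 710 = 0.001042.
From Q = K·A·i, K = Q / (A·i) = 99.7 / (3635 × 0.001042) = 26.31 m/day.

26.3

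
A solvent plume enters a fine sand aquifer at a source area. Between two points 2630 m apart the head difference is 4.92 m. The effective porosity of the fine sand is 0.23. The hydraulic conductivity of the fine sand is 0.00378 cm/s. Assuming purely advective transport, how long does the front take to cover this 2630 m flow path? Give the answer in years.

271

Convert K: 0.00378 cm/s × 864 = 3.266 m/day.
Hydraulic gradient i = Δh / L = 4.92 / 2630 = 0.001871.
Darcy flux q = K · i = 3.266 × 0.001871 = 0.006110 m/day.
Seepage velocity v = q / n_e = 0.006110 / 0.23 = 0.02656 m/day.
Travel time t = L / v = 2630 / 0.02656 = 99008 days = 271.1 years.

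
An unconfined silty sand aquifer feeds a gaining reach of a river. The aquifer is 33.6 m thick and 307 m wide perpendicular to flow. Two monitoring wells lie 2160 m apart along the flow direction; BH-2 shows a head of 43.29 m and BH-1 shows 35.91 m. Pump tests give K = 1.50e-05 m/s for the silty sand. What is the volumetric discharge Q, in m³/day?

45.7

Convert K: 1.50e-05 m/s × 86400 = 1.296 m/day.
Cross-sectional area A = 307 × 33.6 = 10315 m².
Hydraulic gradient i = (43.29 − 35.91) / 2160 = 7.38 / 2160 = 0.003417.
Darcy's law: Q = K · A · i = 1.296 × 10315 × 0.003417 = 45.68 m³/day.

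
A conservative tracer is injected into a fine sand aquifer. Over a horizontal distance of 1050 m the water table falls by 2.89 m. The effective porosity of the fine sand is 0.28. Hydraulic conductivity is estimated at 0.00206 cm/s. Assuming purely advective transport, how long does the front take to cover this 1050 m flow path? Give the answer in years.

164

Convert K: 0.00206 cm/s × 864 = 1.780 m/day.
Hydraulic gradient i = Δh / L = 2.89 / 1050 = 0.002752.
Darcy flux q = K · i = 1.780 × 0.002752 = 0.004899 m/day.
Seepage velocity v = q / n_e = 0.004899 / 0.28 = 0.01750 m/day.
Travel time t = L / v = 1050 / 0.01750 = 60015 days = 164.3 years.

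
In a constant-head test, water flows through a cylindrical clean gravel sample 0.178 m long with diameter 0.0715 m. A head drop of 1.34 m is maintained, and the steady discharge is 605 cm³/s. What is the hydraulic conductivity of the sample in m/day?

1730

Cross-sectional area A = π·(d/2)² = π × (0.0715/2)² = 0.004015 m².
Convert discharge: 605 cm³/s = 0.0006050 m³/s.
Darcy's law rearranged: K = Q·L / (A·Δh) = 0.0006050 × 0.178 / (0.004015 × 1.34) = 0.02002 m/s = 1729 m/day.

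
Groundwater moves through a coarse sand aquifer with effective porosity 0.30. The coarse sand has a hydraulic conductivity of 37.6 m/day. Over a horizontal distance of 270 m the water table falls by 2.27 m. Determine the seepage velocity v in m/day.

1.05

Hydraulic gradient i = Δh / L = 2.27 / 270 = 0.008407.
Darcy flux q = K · i = 37.60 × 0.008407 = 0.3161 m/day.
Seepage velocity v = q / n_e = 0.3161 / 0.30 = 1.054 m/day.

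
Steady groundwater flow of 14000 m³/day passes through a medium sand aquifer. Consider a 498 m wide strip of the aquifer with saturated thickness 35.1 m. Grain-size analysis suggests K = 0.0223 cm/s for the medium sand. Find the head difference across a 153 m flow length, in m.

6.36

Convert K: 0.0223 cm/s × 864 = 19.27 m/day.
Cross-sectional area A = 498 × 35.1 = 17480 m².
From Q = K·A·i, i = Q / (K·A) = 14000 / (19.27 × 17480) = 0.04157.
Head loss Δh = i · L = 0.04157 × 153 = 6.360 m.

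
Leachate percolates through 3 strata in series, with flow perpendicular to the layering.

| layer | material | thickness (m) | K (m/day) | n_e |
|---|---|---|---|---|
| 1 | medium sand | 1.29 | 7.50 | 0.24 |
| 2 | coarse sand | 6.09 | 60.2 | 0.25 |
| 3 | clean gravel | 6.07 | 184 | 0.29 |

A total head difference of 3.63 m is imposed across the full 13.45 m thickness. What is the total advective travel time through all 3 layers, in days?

With flow normal to the layers, continuity requires the same specific discharge q through every layer.
Σ(b_i/K_i) = 1.29/7.50 + 6.09/60.2 + 6.07/184 = 0.3062 d.
q = Δh / Σ(b_i/K_i) = 3.63 / 0.3062 = 11.86 m/day.
In each layer the seepage velocity is v_i = q/n_i, so the layer transit time is t_i = b_i·n_i / q:
  layer 1 (medium sand): t_1 = 1.29 × 0.24 / 11.86 = 0.02611 d
  layer 2 (coarse sand): t_2 = 6.09 × 0.25 / 11.86 = 0.1284 d
  layer 3 (clean gravel): t_3 = 6.07 × 0.29 / 11.86 = 0.1485 d
Total t = Σ t_i = 0.3030 days.

0.303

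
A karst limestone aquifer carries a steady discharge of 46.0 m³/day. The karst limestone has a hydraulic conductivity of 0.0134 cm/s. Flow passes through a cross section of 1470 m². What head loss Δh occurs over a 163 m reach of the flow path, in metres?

Convert K: 0.0134 cm/s × 864 = 11.58 m/day.
From Q = K·A·i, i = Q / (K·A) = 46.0 / (11.58 × 1470) = 0.002703.
Head loss Δh = i · L = 0.002703 × 163 = 0.4406 m.

0.441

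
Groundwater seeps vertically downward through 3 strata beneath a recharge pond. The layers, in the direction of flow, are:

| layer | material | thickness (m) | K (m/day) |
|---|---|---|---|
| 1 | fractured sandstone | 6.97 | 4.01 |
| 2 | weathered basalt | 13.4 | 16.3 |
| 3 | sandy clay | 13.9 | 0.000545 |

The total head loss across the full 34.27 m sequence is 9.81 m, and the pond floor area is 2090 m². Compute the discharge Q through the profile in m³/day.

0.804

Flow is perpendicular to layering, so the layers act in series and the equivalent K is the thickness-weighted harmonic mean.
Total thickness L = 6.97 + 13.4 + 13.9 = 34.27 m.
Σ(b_i/K_i) = 6.97/4.01 + 13.4/16.3 + 13.9/0.000545 = 25507 d.
K_eq = L / Σ(b_i/K_i) = 34.27 / 25507 = 0.001344 m/day.
Q = K_eq · A · (Δh/L) = 0.001344 × 2090 × (9.81/34.27) = 0.8038 m³/day.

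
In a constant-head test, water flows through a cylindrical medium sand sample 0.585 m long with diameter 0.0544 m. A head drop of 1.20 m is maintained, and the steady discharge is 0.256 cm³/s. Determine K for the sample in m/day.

4.64

Cross-sectional area A = π·(d/2)² = π × (0.0544/2)² = 0.002324 m².
Convert discharge: 0.256 cm³/s = 2.560e-07 m³/s.
Darcy's law rearranged: K = Q·L / (A·Δh) = 2.560e-07 × 0.585 / (0.002324 × 1.20) = 5.369e-05 m/s = 4.639 m/day.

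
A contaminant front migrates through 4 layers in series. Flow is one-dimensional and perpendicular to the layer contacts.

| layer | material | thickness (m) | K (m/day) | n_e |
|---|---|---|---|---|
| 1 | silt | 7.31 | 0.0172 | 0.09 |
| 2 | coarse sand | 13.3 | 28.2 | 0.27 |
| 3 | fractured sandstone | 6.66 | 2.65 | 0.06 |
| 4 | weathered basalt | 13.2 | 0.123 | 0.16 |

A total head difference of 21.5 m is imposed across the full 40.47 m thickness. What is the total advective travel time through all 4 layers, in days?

168

With flow normal to the layers, continuity requires the same specific discharge q through every layer.
Σ(b_i/K_i) = 7.31/0.0172 + 13.3/28.2 + 6.66/2.65 + 13.2/0.123 = 535.3 d.
q = Δh / Σ(b_i/K_i) = 21.5 / 535.3 = 0.04016 m/day.
In each layer the seepage velocity is v_i = q/n_i, so the layer transit time is t_i = b_i·n_i / q:
  layer 1 (silt): t_1 = 7.31 × 0.09 / 0.04016 = 16.38 d
  layer 2 (coarse sand): t_2 = 13.3 × 0.27 / 0.04016 = 89.41 d
  layer 3 (fractured sandstone): t_3 = 6.66 × 0.06 / 0.04016 = 9.949 d
  layer 4 (weathered basalt): t_4 = 13.2 × 0.16 / 0.04016 = 52.58 d
Total t = Σ t_i = 168.3 days.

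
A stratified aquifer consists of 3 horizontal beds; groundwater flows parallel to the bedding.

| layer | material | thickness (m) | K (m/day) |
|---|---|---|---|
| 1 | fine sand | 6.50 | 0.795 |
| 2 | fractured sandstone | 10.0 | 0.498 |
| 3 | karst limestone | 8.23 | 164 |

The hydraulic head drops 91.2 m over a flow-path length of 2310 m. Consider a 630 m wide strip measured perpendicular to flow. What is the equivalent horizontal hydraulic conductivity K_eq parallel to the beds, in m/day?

55.0

Flow is parallel to layering, so each bed carries its own Darcy discharge and the transmissivities add.
Σ(K_i·b_i) = 0.795×6.50 + 0.498×10.0 + 164×8.23 = 1360 m²/day.
Total thickness b = 24.73 m, so K_eq = Σ(K_i·b_i)/b = 54.99 m/day.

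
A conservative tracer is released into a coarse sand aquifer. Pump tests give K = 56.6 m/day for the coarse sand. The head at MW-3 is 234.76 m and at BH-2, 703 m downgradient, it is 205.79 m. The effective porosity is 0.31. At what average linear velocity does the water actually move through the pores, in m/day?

Hydraulic gradient i = (234.76 − 205.79) / 703 = 28.97 / 703 = 0.04121.
Darcy flux q = K · i = 56.60 × 0.04121 = 2.332 m/day.
Seepage velocity v = q / n_e = 2.332 / 0.31 = 7.524 m/day.

7.52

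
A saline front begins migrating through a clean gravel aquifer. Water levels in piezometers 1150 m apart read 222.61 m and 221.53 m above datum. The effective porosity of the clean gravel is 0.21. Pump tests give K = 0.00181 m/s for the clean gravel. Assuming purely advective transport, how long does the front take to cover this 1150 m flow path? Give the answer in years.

Convert K: 0.00181 m/s × 86400 = 156.4 m/day.
Hydraulic gradient i = (222.61 − 221.53) / 1150 = 1.08 / 1150 = 0.0009391.
Darcy flux q = K · i = 156.4 × 0.0009391 = 0.1469 m/day.
Seepage velocity v = q / n_e = 0.1469 / 0.21 = 0.6994 m/day.
Travel time t = L / v = 1150 / 0.6994 = 1644 days = 4.502 years.

4.50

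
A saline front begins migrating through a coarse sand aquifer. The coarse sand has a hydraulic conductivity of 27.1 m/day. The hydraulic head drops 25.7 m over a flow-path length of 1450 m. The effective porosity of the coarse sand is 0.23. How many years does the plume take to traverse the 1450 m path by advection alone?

1.90

Hydraulic gradient i = Δh / L = 25.7 / 1450 = 0.01772.
Darcy flux q = K · i = 27.10 × 0.01772 = 0.4803 m/day.
Seepage velocity v = q / n_e = 0.4803 / 0.23 = 2.088 m/day.
Travel time t = L / v = 1450 / 2.088 = 694.3 days = 1.901 years.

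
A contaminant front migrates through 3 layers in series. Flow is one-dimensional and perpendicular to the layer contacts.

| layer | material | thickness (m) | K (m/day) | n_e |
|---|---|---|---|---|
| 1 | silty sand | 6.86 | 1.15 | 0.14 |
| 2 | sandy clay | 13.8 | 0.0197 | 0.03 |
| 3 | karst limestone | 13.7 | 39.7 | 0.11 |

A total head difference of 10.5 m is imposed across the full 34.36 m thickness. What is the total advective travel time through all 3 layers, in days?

194

With flow normal to the layers, continuity requires the same specific discharge q through every layer.
Σ(b_i/K_i) = 6.86/1.15 + 13.8/0.0197 + 13.7/39.7 = 706.8 d.
q = Δh / Σ(b_i/K_i) = 10.5 / 706.8 = 0.01486 m/day.
In each layer the seepage velocity is v_i = q/n_i, so the layer transit time is t_i = b_i·n_i / q:
  layer 1 (silty sand): t_1 = 6.86 × 0.14 / 0.01486 = 64.65 d
  layer 2 (sandy clay): t_2 = 13.8 × 0.03 / 0.01486 = 27.87 d
  layer 3 (karst limestone): t_3 = 13.7 × 0.11 / 0.01486 = 101.4 d
Total t = Σ t_i = 194.0 days.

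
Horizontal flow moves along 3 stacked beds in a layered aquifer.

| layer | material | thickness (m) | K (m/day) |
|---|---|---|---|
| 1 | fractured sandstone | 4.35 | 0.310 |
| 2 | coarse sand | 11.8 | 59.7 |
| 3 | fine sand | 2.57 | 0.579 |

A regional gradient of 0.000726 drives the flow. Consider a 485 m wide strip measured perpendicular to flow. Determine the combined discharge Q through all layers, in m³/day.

Flow is parallel to layering, so each bed carries its own Darcy discharge and the transmissivities add.
Σ(K_i·b_i) = 0.310×4.35 + 59.7×11.8 + 0.579×2.57 = 707.3 m²/day.
Hydraulic gradient i = 0.000726.
Q = Σ(K_i·b_i) · W · i = 707.3 × 485 × 0.0007260 = 249.0 m³/day.

249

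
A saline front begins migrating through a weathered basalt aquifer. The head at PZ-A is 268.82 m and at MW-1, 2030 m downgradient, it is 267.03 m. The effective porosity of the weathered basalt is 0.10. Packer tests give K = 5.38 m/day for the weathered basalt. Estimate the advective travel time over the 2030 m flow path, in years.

117

Hydraulic gradient i = (268.82 − 267.03) / 2030 = 1.79 / 2030 = 0.0008818.
Darcy flux q = K · i = 5.380 × 0.0008818 = 0.004744 m/day.
Seepage velocity v = q / n_e = 0.004744 / 0.10 = 0.04744 m/day.
Travel time t = L / v = 2030 / 0.04744 = 42791 days = 117.2 years.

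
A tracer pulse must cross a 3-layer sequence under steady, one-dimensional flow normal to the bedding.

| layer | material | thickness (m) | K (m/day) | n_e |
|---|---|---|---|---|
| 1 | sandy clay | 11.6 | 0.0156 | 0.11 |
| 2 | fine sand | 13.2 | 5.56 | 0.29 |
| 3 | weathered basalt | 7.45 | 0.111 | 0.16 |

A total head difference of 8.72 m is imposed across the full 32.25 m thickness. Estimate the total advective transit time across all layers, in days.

587

With flow normal to the layers, continuity requires the same specific discharge q through every layer.
Σ(b_i/K_i) = 11.6/0.0156 + 13.2/5.56 + 7.45/0.111 = 813.1 d.
q = Δh / Σ(b_i/K_i) = 8.72 / 813.1 = 0.01072 m/day.
In each layer the seepage velocity is v_i = q/n_i, so the layer transit time is t_i = b_i·n_i / q:
  layer 1 (sandy clay): t_1 = 11.6 × 0.11 / 0.01072 = 119.0 d
  layer 2 (fine sand): t_2 = 13.2 × 0.29 / 0.01072 = 356.9 d
  layer 3 (weathered basalt): t_3 = 7.45 × 0.16 / 0.01072 = 111.1 d
Total t = Σ t_i = 587.1 days.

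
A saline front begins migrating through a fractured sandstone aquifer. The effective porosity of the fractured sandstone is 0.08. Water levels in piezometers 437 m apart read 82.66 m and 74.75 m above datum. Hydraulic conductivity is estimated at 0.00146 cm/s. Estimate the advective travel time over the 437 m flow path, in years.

Convert K: 0.00146 cm/s × 864 = 1.261 m/day.
Hydraulic gradient i = (82.66 − 74.75) / 437 = 7.91 / 437 = 0.01810.
Darcy flux q = K · i = 1.261 × 0.01810 = 0.02283 m/day.
Seepage velocity v = q / n_e = 0.02283 / 0.08 = 0.2854 m/day.
Travel time t = L / v = 437 / 0.2854 = 1531 days = 4.192 years.

4.19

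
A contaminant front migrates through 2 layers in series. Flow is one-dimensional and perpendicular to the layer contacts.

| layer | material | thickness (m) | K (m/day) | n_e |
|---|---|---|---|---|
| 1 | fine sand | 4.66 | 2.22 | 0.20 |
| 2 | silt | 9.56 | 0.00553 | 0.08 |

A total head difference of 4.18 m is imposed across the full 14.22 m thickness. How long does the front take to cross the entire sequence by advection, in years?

1.92

With flow normal to the layers, continuity requires the same specific discharge q through every layer.
Σ(b_i/K_i) = 4.66/2.22 + 9.56/0.00553 = 1731 d.
q = Δh / Σ(b_i/K_i) = 4.18 / 1731 = 0.002415 m/day.
In each layer the seepage velocity is v_i = q/n_i, so the layer transit time is t_i = b_i·n_i / q:
  layer 1 (fine sand): t_1 = 4.66 × 0.20 / 0.002415 = 385.9 d
  layer 2 (silt): t_2 = 9.56 × 0.08 / 0.002415 = 316.7 d
Total t = Σ t_i = 702.6 days = 1.924 years.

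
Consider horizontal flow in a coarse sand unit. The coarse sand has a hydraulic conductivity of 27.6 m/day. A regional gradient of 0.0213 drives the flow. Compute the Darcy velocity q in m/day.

0.588

Hydraulic gradient i = 0.0213.
Specific discharge q = K · i = 27.60 × 0.02130 = 0.5879 m/day.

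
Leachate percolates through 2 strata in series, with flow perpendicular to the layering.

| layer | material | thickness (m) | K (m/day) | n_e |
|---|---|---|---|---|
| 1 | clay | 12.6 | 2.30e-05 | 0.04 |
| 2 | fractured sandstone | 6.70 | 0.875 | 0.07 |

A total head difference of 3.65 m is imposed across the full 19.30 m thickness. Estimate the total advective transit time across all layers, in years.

With flow normal to the layers, continuity requires the same specific discharge q through every layer.
Σ(b_i/K_i) = 12.6/2.30e-05 + 6.70/0.875 = 5.478e+05 d.
q = Δh / Σ(b_i/K_i) = 3.65 / 5.478e+05 = 6.663e-06 m/day.
In each layer the seepage velocity is v_i = q/n_i, so the layer transit time is t_i = b_i·n_i / q:
  layer 1 (clay): t_1 = 12.6 × 0.04 / 6.663e-06 = 75646 d
  layer 2 (fractured sandstone): t_2 = 6.70 × 0.07 / 6.663e-06 = 70393 d
Total t = Σ t_i = 1.460e+05 days = 399.8 years.

400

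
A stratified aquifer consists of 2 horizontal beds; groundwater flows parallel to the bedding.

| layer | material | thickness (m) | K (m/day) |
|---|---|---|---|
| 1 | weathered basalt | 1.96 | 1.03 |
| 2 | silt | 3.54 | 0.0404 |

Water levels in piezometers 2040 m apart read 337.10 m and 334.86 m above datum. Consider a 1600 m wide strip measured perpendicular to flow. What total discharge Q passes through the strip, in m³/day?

Flow is parallel to layering, so each bed carries its own Darcy discharge and the transmissivities add.
Σ(K_i·b_i) = 1.03×1.96 + 0.0404×3.54 = 2.162 m²/day.
Hydraulic gradient i = (337.10 − 334.86) / 2040 = 2.24 / 2040 = 0.001098.
Q = Σ(K_i·b_i) · W · i = 2.162 × 1600 × 0.001098 = 3.798 m³/day.

3.80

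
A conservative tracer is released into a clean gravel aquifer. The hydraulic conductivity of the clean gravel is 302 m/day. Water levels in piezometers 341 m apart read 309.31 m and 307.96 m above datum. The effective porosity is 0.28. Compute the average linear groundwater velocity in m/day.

4.27

Hydraulic gradient i = (309.31 − 307.96) / 341 = 1.35 / 341 = 0.003959.
Darcy flux q = K · i = 302.0 × 0.003959 = 1.196 m/day.
Seepage velocity v = q / n_e = 1.196 / 0.28 = 4.270 m/day.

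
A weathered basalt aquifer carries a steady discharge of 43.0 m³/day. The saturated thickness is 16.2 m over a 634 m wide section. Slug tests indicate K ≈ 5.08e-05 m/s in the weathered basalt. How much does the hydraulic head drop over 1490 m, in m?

Convert K: 5.08e-05 m/s × 86400 = 4.389 m/day.
Cross-sectional area A = 634 × 16.2 = 10271 m².
From Q = K·A·i, i = Q / (K·A) = 43.0 / (4.389 × 10271) = 0.0009539.
Head loss Δh = i · L = 0.0009539 × 1490 = 1.421 m.

1.42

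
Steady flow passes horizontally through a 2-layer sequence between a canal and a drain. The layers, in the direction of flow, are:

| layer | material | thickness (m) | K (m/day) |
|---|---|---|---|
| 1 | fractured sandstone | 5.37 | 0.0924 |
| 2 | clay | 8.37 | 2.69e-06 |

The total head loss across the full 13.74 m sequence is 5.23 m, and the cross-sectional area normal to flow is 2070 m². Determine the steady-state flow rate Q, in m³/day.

Flow is perpendicular to layering, so the layers act in series and the equivalent K is the thickness-weighted harmonic mean.
Total thickness L = 5.37 + 8.37 = 13.74 m.
Σ(b_i/K_i) = 5.37/0.0924 + 8.37/2.69e-06 = 3.112e+06 d.
K_eq = L / Σ(b_i/K_i) = 13.74 / 3.112e+06 = 4.416e-06 m/day.
Q = K_eq · A · (Δh/L) = 4.416e-06 × 2070 × (5.23/13.74) = 0.003479 m³/day.

0.00348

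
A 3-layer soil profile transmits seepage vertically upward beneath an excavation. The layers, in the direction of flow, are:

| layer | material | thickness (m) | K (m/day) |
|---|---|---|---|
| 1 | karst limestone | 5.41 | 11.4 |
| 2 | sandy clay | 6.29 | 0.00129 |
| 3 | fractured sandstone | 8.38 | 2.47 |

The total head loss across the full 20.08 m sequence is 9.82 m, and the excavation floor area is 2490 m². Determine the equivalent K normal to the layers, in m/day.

0.00411

Flow is perpendicular to layering, so the layers act in series and the equivalent K is the thickness-weighted harmonic mean.
Total thickness L = 5.41 + 6.29 + 8.38 = 20.08 m.
Σ(b_i/K_i) = 5.41/11.4 + 6.29/0.00129 + 8.38/2.47 = 4880 d.
K_eq = L / Σ(b_i/K_i) = 20.08 / 4880 = 0.004115 m/day.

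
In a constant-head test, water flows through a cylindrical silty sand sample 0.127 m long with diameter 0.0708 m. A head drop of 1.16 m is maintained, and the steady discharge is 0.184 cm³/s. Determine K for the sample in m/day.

0.442

Cross-sectional area A = π·(d/2)² = π × (0.0708/2)² = 0.003937 m².
Convert discharge: 0.184 cm³/s = 1.840e-07 m³/s.
Darcy's law rearranged: K = Q·L / (A·Δh) = 1.840e-07 × 0.127 / (0.003937 × 1.16) = 5.117e-06 m/s = 0.4421 m/day.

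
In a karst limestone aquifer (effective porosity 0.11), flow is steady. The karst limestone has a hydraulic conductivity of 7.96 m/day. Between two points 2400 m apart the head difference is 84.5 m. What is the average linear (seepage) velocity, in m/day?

Hydraulic gradient i = Δh / L = 84.5 / 2400 = 0.03521.
Darcy flux q = K · i = 7.960 × 0.03521 = 0.2803 m/day.
Seepage velocity v = q / n_e = 0.2803 / 0.11 = 2.548 m/day.

2.55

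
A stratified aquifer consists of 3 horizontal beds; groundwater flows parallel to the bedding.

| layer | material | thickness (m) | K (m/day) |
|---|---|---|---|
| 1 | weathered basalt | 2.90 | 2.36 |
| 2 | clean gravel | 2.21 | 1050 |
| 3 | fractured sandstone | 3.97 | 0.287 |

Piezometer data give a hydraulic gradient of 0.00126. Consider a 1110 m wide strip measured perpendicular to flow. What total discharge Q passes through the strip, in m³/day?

Flow is parallel to layering, so each bed carries its own Darcy discharge and the transmissivities add.
Σ(K_i·b_i) = 2.36×2.90 + 1050×2.21 + 0.287×3.97 = 2328 m²/day.
Hydraulic gradient i = 0.00126.
Q = Σ(K_i·b_i) · W · i = 2328 × 1110 × 0.001260 = 3257 m³/day.

3260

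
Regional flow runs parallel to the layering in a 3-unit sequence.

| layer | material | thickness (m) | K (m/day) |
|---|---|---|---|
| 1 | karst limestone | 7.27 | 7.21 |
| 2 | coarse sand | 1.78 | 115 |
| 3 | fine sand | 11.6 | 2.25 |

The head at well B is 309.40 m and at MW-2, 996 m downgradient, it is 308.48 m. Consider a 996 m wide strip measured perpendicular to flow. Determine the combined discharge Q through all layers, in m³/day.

Flow is parallel to layering, so each bed carries its own Darcy discharge and the transmissivities add.
Σ(K_i·b_i) = 7.21×7.27 + 115×1.78 + 2.25×11.6 = 283.2 m²/day.
Hydraulic gradient i = (309.40 − 308.48) / 996 = 0.92 / 996 = 0.0009237.
Q = Σ(K_i·b_i) · W · i = 283.2 × 996 × 0.0009237 = 260.6 m³/day.

261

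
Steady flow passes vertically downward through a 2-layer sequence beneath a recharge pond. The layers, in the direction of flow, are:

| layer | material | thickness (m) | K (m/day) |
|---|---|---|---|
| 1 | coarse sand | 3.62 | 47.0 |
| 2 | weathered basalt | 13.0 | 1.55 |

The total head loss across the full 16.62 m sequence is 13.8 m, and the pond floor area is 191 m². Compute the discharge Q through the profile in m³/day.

Flow is perpendicular to layering, so the layers act in series and the equivalent K is the thickness-weighted harmonic mean.
Total thickness L = 3.62 + 13.0 = 16.62 m.
Σ(b_i/K_i) = 3.62/47.0 + 13.0/1.55 = 8.464 d.
K_eq = L / Σ(b_i/K_i) = 16.62 / 8.464 = 1.964 m/day.
Q = K_eq · A · (Δh/L) = 1.964 × 191 × (13.8/16.62) = 311.4 m³/day.

311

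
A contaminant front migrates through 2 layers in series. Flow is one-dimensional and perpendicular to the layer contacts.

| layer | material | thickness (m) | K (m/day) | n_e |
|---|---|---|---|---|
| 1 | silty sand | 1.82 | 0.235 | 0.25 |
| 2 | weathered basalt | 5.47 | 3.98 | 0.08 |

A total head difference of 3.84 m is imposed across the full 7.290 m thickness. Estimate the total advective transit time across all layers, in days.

With flow normal to the layers, continuity requires the same specific discharge q through every layer.
Σ(b_i/K_i) = 1.82/0.235 + 5.47/3.98 = 9.119 d.
q = Δh / Σ(b_i/K_i) = 3.84 / 9.119 = 0.4211 m/day.
In each layer the seepage velocity is v_i = q/n_i, so the layer transit time is t_i = b_i·n_i / q:
  layer 1 (silty sand): t_1 = 1.82 × 0.25 / 0.4211 = 1.081 d
  layer 2 (weathered basalt): t_2 = 5.47 × 0.08 / 0.4211 = 1.039 d
Total t = Σ t_i = 2.120 days.

2.12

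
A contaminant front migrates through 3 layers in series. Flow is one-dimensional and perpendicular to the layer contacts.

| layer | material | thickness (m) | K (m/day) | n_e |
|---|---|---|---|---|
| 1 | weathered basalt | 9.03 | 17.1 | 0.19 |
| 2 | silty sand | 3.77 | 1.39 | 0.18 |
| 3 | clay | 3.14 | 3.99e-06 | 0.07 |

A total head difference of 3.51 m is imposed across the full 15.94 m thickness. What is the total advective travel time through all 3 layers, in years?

With flow normal to the layers, continuity requires the same specific discharge q through every layer.
Σ(b_i/K_i) = 9.03/17.1 + 3.77/1.39 + 3.14/3.99e-06 = 7.870e+05 d.
q = Δh / Σ(b_i/K_i) = 3.51 / 7.870e+05 = 4.460e-06 m/day.
In each layer the seepage velocity is v_i = q/n_i, so the layer transit time is t_i = b_i·n_i / q:
  layer 1 (weathered basalt): t_1 = 9.03 × 0.19 / 4.460e-06 = 3.847e+05 d
  layer 2 (silty sand): t_2 = 3.77 × 0.18 / 4.460e-06 = 1.521e+05 d
  layer 3 (clay): t_3 = 3.14 × 0.07 / 4.460e-06 = 49281 d
Total t = Σ t_i = 5.861e+05 days = 1605 years.

1600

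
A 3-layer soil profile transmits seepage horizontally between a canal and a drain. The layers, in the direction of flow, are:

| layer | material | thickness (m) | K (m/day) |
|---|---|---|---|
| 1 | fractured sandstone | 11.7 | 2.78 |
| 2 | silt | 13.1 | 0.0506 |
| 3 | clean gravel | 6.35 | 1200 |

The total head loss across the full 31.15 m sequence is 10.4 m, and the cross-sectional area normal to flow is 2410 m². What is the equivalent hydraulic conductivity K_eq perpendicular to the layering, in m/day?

Flow is perpendicular to layering, so the layers act in series and the equivalent K is the thickness-weighted harmonic mean.
Total thickness L = 11.7 + 13.1 + 6.35 = 31.15 m.
Σ(b_i/K_i) = 11.7/2.78 + 13.1/0.0506 + 6.35/1200 = 263.1 d.
K_eq = L / Σ(b_i/K_i) = 31.15 / 263.1 = 0.1184 m/day.

0.118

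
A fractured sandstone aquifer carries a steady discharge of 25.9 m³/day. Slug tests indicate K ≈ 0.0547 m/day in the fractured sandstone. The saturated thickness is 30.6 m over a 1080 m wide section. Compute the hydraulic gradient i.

0.0143

Cross-sectional area A = 1080 × 30.6 = 33048 m².
From Q = K·A·i, i = Q / (K·A) = 25.9 / (0.05470 × 33048) = 0.01433.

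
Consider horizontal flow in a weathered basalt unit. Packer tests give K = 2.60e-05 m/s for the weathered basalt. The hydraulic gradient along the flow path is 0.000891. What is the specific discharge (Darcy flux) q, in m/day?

0.00200

Convert K: 2.60e-05 m/s × 86400 = 2.246 m/day.
Hydraulic gradient i = 0.000891.
Specific discharge q = K · i = 2.246 × 0.0008910 = 0.002002 m/day.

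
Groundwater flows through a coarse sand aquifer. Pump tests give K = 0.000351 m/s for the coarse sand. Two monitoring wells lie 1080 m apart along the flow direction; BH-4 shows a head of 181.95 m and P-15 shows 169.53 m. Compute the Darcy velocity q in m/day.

Convert K: 0.000351 m/s × 86400 = 30.33 m/day.
Hydraulic gradient i = (181.95 − 169.53) / 1080 = 12.42 / 1080 = 0.01150.
Specific discharge q = K · i = 30.33 × 0.01150 = 0.3488 m/day.

0.349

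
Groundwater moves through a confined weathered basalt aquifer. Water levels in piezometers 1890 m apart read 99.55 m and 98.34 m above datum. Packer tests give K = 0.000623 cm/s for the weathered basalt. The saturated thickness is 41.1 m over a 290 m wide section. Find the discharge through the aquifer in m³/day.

4.11

Convert K: 0.000623 cm/s × 864 = 0.5383 m/day.
Cross-sectional area A = 290 × 41.1 = 11919 m².
Hydraulic gradient i = (99.55 − 98.34) / 1890 = 1.21 / 1890 = 0.0006402.
Darcy's law: Q = K · A · i = 0.5383 × 11919 × 0.0006402 = 4.107 m³/day.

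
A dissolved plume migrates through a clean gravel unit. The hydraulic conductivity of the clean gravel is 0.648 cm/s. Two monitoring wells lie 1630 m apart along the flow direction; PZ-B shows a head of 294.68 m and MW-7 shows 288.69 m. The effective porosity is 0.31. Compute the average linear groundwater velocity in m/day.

Convert K: 0.648 cm/s × 864 = 559.9 m/day.
Hydraulic gradient i = (294.68 − 288.69) / 1630 = 5.99 / 1630 = 0.003675.
Darcy flux q = K · i = 559.9 × 0.003675 = 2.057 m/day.
Seepage velocity v = q / n_e = 2.057 / 0.31 = 6.637 m/day.

6.64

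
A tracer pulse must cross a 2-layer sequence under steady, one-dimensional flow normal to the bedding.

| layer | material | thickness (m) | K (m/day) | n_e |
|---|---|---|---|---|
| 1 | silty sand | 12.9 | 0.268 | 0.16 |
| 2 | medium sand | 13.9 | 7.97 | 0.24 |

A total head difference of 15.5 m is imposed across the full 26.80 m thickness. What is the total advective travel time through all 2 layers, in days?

17.4

With flow normal to the layers, continuity requires the same specific discharge q through every layer.
Σ(b_i/K_i) = 12.9/0.268 + 13.9/7.97 = 49.88 d.
q = Δh / Σ(b_i/K_i) = 15.5 / 49.88 = 0.3108 m/day.
In each layer the seepage velocity is v_i = q/n_i, so the layer transit time is t_i = b_i·n_i / q:
  layer 1 (silty sand): t_1 = 12.9 × 0.16 / 0.3108 = 6.642 d
  layer 2 (medium sand): t_2 = 13.9 × 0.24 / 0.3108 = 10.74 d
Total t = Σ t_i = 17.38 days.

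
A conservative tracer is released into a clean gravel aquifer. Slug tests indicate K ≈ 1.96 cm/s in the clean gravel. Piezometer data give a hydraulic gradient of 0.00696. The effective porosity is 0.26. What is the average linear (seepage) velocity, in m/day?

Convert K: 1.96 cm/s × 864 = 1693 m/day.
Hydraulic gradient i = 0.00696.
Darcy flux q = K · i = 1693 × 0.006960 = 11.79 m/day.
Seepage velocity v = q / n_e = 11.79 / 0.26 = 45.33 m/day.

45.3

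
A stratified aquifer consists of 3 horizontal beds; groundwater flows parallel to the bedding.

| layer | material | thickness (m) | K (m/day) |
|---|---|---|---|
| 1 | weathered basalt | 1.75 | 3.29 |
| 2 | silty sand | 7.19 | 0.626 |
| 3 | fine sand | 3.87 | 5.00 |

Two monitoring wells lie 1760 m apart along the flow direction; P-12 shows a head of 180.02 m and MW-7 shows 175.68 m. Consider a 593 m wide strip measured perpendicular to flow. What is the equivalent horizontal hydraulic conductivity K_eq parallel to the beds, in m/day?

2.31

Flow is parallel to layering, so each bed carries its own Darcy discharge and the transmissivities add.
Σ(K_i·b_i) = 3.29×1.75 + 0.626×7.19 + 5.00×3.87 = 29.61 m²/day.
Total thickness b = 12.81 m, so K_eq = Σ(K_i·b_i)/b = 2.311 m/day.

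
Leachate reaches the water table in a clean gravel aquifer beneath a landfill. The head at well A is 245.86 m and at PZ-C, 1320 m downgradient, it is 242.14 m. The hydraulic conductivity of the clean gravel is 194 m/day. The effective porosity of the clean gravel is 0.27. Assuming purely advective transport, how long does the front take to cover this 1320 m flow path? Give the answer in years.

1.78

Hydraulic gradient i = (245.86 − 242.14) / 1320 = 3.72 / 1320 = 0.002818.
Darcy flux q = K · i = 194.0 × 0.002818 = 0.5467 m/day.
Seepage velocity v = q / n_e = 0.5467 / 0.27 = 2.025 m/day.
Travel time t = L / v = 1320 / 2.025 = 651.9 days = 1.785 years.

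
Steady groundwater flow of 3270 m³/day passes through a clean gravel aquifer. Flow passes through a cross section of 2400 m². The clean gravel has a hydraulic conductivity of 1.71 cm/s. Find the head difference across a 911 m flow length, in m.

Convert K: 1.71 cm/s × 864 = 1477 m/day.
From Q = K·A·i, i = Q / (K·A) = 3270 / (1477 × 2400) = 0.0009222.
Head loss Δh = i · L = 0.0009222 × 911 = 0.8401 m.

0.840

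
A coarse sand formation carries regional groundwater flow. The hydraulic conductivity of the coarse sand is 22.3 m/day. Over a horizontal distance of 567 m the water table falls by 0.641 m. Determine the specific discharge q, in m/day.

0.0252

Hydraulic gradient i = Δh / L = 0.641 / 567 = 0.001131.
Specific discharge q = K · i = 22.30 × 0.001131 = 0.02521 m/day.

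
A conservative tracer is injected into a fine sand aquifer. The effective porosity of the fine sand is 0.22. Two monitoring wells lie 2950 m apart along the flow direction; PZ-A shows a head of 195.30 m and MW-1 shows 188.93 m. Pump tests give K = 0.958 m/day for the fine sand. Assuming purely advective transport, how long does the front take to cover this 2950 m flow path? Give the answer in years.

859

Hydraulic gradient i = (195.30 − 188.93) / 2950 = 6.37 / 2950 = 0.002159.
Darcy flux q = K · i = 0.9580 × 0.002159 = 0.002069 m/day.
Seepage velocity v = q / n_e = 0.002069 / 0.22 = 0.009403 m/day.
Travel time t = L / v = 2950 / 0.009403 = 3.137e+05 days = 859.0 years.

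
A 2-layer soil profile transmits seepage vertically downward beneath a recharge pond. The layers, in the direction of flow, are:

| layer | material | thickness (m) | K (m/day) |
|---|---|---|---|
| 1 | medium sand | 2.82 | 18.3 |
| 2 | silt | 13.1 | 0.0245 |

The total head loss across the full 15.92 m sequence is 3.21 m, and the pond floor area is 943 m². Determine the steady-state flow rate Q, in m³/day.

5.66

Flow is perpendicular to layering, so the layers act in series and the equivalent K is the thickness-weighted harmonic mean.
Total thickness L = 2.82 + 13.1 = 15.92 m.
Σ(b_i/K_i) = 2.82/18.3 + 13.1/0.0245 = 534.8 d.
K_eq = L / Σ(b_i/K_i) = 15.92 / 534.8 = 0.02977 m/day.
Q = K_eq · A · (Δh/L) = 0.02977 × 943 × (3.21/15.92) = 5.660 m³/day.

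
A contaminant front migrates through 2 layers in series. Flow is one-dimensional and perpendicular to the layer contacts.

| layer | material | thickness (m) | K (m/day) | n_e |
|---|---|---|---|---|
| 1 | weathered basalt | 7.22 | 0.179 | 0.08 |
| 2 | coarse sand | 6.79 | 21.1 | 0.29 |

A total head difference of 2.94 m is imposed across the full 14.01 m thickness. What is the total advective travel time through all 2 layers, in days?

35.2

With flow normal to the layers, continuity requires the same specific discharge q through every layer.
Σ(b_i/K_i) = 7.22/0.179 + 6.79/21.1 = 40.66 d.
q = Δh / Σ(b_i/K_i) = 2.94 / 40.66 = 0.07231 m/day.
In each layer the seepage velocity is v_i = q/n_i, so the layer transit time is t_i = b_i·n_i / q:
  layer 1 (weathered basalt): t_1 = 7.22 × 0.08 / 0.07231 = 7.988 d
  layer 2 (coarse sand): t_2 = 6.79 × 0.29 / 0.07231 = 27.23 d
Total t = Σ t_i = 35.22 days.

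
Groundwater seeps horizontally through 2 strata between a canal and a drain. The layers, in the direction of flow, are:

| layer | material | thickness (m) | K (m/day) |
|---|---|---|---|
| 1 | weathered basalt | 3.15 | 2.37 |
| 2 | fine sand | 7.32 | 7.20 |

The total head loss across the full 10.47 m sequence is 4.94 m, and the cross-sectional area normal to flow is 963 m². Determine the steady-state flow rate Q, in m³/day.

2030

Flow is perpendicular to layering, so the layers act in series and the equivalent K is the thickness-weighted harmonic mean.
Total thickness L = 3.15 + 7.32 = 10.47 m.
Σ(b_i/K_i) = 3.15/2.37 + 7.32/7.20 = 2.346 d.
K_eq = L / Σ(b_i/K_i) = 10.47 / 2.346 = 4.463 m/day.
Q = K_eq · A · (Δh/L) = 4.463 × 963 × (4.94/10.47) = 2028 m³/day.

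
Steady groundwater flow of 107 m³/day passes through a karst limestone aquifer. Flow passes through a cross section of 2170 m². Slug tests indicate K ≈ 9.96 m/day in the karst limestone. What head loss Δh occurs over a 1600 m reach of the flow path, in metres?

From Q = K·A·i, i = Q / (K·A) = 107 / (9.960 × 2170) = 0.004951.
Head loss Δh = i · L = 0.004951 × 1600 = 7.921 m.

7.92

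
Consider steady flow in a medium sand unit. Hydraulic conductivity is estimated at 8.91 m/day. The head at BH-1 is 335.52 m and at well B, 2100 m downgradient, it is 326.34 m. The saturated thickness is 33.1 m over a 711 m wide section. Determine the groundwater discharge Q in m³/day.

917

Cross-sectional area A = 711 × 33.1 = 23534 m².
Hydraulic gradient i = (335.52 − 326.34) / 2100 = 9.18 / 2100 = 0.004371.
Darcy's law: Q = K · A · i = 8.910 × 23534 × 0.004371 = 916.6 m³/day.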